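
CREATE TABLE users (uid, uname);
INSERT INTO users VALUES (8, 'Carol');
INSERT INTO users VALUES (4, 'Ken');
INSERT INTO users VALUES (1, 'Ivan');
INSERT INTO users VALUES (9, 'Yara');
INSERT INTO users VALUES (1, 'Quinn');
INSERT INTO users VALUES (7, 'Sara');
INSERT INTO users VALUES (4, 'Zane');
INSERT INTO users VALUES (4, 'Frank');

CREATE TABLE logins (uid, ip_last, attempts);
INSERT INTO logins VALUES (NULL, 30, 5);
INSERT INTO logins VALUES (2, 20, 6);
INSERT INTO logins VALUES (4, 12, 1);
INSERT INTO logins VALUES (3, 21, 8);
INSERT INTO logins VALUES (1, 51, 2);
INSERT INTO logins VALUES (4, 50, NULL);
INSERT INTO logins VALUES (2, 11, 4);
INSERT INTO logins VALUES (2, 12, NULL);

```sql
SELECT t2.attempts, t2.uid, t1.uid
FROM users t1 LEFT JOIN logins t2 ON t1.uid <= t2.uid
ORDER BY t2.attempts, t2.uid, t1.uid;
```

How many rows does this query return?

LEFT JOIN keeps every row from `users`; unmatched rows get NULL for `logins`'s columns.
Matching on t1.uid <= t2.uid. A NULL in a compared column never satisfies the condition.
- t1 (uid=8) has no partner → padded with NULL.
- t1 (uid=4) pairs with 2 row(s) of t2.
- t1 (uid=1) pairs with 7 row(s) of t2.
- t1 (uid=9) has no partner → padded with NULL.
- t1 (uid=1) pairs with 7 row(s) of t2.
- t1 (uid=7) has no partner → padded with NULL.
- t1 (uid=4) pairs with 2 row(s) of t2.
- t1 (uid=4) pairs with 2 row(s) of t2.
Total: 20 matched + 3 padded = 23 rows.

23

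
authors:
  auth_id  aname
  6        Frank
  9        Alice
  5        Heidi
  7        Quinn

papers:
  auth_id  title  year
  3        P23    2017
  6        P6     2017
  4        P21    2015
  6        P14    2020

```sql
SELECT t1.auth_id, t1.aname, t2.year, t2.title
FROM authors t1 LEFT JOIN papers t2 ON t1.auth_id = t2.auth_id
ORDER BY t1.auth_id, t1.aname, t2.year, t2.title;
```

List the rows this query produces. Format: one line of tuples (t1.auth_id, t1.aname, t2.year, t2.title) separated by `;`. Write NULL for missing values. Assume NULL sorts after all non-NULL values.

(5, Heidi, NULL, NULL); (6, Frank, 2017, P6); (6, Frank, 2020, P14); (7, Quinn, NULL, NULL); (9, Alice, NULL, NULL)

LEFT JOIN keeps every row from `authors`; unmatched rows get NULL for `papers`'s columns.
Matching on t1.auth_id = t2.auth_id.
- auth_id=6: 2 matching t2 row(s), so 2 row(s) emitted.
- auth_id=9: no t2 row matches, row kept with t2 columns NULL.
- auth_id=5: no t2 row matches, row kept with t2 columns NULL.
- auth_id=7: no t2 row matches, row kept with t2 columns NULL.
After projecting and ordering:
t1.auth_id | t1.aname | t2.year | t2.title
5 | Heidi | NULL | NULL
6 | Frank | 2017 | P6
6 | Frank | 2020 | P14
7 | Quinn | NULL | NULL
9 | Alice | NULL | NULL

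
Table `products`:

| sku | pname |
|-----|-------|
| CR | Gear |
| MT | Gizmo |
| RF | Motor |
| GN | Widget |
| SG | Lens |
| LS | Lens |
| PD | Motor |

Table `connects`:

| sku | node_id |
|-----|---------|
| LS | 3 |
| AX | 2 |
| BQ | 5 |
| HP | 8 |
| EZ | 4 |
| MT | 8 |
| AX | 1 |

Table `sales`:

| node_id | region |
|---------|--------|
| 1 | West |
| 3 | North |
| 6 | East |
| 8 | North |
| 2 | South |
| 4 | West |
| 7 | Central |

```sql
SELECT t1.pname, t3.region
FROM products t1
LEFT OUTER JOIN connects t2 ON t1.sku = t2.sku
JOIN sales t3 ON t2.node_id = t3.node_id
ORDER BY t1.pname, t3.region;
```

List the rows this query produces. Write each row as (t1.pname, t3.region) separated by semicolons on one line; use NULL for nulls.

Step 1 — t1 LEFT JOIN t2 on sku → 7 row(s).
Then INNER JOIN `sales t3` on node_id: keep only rows whose t2.node_id appears in t3.

(Gizmo, North); (Lens, North)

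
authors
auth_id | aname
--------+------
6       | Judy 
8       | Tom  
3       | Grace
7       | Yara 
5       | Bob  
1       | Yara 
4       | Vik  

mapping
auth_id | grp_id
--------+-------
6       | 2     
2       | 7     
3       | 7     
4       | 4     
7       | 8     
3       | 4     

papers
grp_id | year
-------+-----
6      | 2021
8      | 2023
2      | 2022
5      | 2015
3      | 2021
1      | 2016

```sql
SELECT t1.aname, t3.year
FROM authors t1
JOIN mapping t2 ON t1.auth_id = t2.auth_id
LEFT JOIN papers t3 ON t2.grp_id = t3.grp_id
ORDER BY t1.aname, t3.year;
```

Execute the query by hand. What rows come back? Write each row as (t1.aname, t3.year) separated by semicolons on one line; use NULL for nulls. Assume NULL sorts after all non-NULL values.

Joins associate left-to-right: authors INNER JOIN mapping on auth_id gives 5 intermediate row(s).
Then LEFT JOIN `papers t3` on grp_id: each of those 5 rows is kept; rows whose t2.grp_id has no match in t3 get NULL for t3's columns.

(Grace, NULL); (Grace, NULL); (Judy, 2022); (Vik, NULL); (Yara, 2023)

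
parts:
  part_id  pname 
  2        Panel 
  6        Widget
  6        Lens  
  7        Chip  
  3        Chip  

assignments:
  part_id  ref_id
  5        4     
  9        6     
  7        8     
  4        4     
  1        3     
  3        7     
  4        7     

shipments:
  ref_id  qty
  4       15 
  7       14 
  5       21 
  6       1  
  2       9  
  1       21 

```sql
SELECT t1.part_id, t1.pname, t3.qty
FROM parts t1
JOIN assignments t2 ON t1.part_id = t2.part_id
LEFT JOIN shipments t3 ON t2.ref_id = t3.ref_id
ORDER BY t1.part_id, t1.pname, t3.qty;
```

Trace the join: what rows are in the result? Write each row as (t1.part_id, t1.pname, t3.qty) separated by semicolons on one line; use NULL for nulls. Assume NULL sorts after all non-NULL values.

(3, Chip, 14); (7, Chip, NULL)

Evaluate left to right. First `parts t1 INNER JOIN assignments t2` on part_id: 2 row(s).
Then LEFT JOIN `shipments t3` on ref_id: each of those 2 rows is kept; rows whose t2.ref_id has no match in t3 get NULL for t3's columns.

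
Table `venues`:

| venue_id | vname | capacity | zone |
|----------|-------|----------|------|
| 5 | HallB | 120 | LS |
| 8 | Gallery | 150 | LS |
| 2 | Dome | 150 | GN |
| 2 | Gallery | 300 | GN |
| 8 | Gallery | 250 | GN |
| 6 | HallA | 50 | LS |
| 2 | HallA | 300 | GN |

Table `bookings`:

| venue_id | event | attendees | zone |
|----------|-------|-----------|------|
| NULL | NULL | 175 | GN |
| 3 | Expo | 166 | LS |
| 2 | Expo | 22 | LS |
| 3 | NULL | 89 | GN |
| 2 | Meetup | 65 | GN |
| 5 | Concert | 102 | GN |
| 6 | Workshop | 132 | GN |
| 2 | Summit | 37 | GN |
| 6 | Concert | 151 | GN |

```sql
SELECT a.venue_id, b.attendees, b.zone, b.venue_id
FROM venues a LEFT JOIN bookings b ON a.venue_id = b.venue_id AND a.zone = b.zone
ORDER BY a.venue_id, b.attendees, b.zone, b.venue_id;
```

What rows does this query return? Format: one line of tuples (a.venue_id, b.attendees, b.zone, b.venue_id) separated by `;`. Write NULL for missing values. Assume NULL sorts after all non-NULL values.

LEFT JOIN keeps every row from `venues`; unmatched rows get NULL for `bookings`'s columns.
Matching on a.venue_id = b.venue_id AND a.zone = b.zone. A NULL in a compared column never satisfies the condition.
- a row (venue_id=5, zone=LS): no match → kept, b columns NULL.
- a row (venue_id=8, zone=LS): no match → kept, b columns NULL.
- a row (venue_id=2, zone=GN): matches 2 b row(s) → 2 output row(s).
- a row (venue_id=2, zone=GN): matches 2 b row(s) → 2 output row(s).
- a row (venue_id=8, zone=GN): no match → kept, b columns NULL.
- a row (venue_id=6, zone=LS): no match → kept, b columns NULL.
- a row (venue_id=2, zone=GN): matches 2 b row(s) → 2 output row(s).
After projecting and ordering:
a.venue_id | b.attendees | b.zone | b.venue_id
2 | 37 | GN | 2
2 | 37 | GN | 2
2 | 37 | GN | 2
2 | 65 | GN | 2
2 | 65 | GN | 2
2 | 65 | GN | 2
5 | NULL | NULL | NULL
6 | NULL | NULL | NULL
8 | NULL | NULL | NULL
8 | NULL | NULL | NULL

(2, 37, GN, 2); (2, 37, GN, 2); (2, 37, GN, 2); (2, 65, GN, 2); (2, 65, GN, 2); (2, 65, GN, 2); (5, NULL, NULL, NULL); (6, NULL, NULL, NULL); (8, NULL, NULL, NULL); (8, NULL, NULL, NULL)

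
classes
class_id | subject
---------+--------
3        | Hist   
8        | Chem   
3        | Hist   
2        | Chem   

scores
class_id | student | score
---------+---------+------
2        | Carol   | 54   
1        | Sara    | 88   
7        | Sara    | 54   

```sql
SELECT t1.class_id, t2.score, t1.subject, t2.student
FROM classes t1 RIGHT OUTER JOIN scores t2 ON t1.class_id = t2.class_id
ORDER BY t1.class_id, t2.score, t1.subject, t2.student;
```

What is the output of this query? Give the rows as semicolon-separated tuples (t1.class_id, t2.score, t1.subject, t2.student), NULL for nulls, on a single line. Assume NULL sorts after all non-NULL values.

RIGHT JOIN keeps every row from `scores`; unmatched rows get NULL for `classes`'s columns.
Matching on t1.class_id = t2.class_id.
- t1 (class_id=3) has no partner in t2.
- t1 (class_id=8) has no partner in t2.
- t1 (class_id=3) has no partner in t2.
- t1 (class_id=2) pairs with 1 row(s) of t2.
- plus 2 unmatched t2 row(s), each kept with NULL t1 columns.
After projecting and ordering:
t1.class_id | t2.score | t1.subject | t2.student
2 | 54 | Chem | Carol
NULL | 54 | NULL | Sara
NULL | 88 | NULL | Sara

(2, 54, Chem, Carol); (NULL, 54, NULL, Sara); (NULL, 88, NULL, Sara)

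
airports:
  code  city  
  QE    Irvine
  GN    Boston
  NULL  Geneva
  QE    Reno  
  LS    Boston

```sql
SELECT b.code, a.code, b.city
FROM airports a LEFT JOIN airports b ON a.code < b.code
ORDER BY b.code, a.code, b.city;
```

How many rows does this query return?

8

LEFT JOIN keeps every row from `airports a`; unmatched rows get NULL for `airports b`'s columns.
Matching on a.code < b.code. A NULL in a compared column never satisfies the condition.
- a[0] code=QE → no match; kept with NULLs on the b side.
- a[1] code=GN → 3 match(es) in b → 3 row(s).
- a[2] code=NULL → no match; kept with NULLs on the b side.
- a[3] code=QE → no match; kept with NULLs on the b side.
- a[4] code=LS → 2 match(es) in b → 2 row(s).
Total: 5 matched + 3 padded = 8 rows.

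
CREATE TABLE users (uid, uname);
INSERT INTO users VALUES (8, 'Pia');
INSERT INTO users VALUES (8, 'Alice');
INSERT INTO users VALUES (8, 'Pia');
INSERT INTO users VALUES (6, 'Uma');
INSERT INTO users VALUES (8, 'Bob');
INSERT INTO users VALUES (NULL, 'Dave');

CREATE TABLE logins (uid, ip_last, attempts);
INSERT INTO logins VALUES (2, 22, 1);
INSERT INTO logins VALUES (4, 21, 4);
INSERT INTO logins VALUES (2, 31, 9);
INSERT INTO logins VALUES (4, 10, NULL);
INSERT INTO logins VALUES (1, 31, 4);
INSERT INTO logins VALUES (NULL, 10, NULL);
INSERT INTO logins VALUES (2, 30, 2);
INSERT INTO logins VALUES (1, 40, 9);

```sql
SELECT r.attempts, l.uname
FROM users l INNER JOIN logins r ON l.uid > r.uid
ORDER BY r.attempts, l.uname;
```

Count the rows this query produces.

INNER JOIN keeps only pairs where the ON condition holds.
Matching on l.uid > r.uid. A NULL in a compared column never satisfies the condition.
- l row (uid=8): matches 7 r row(s) → 7 output row(s).
- l row (uid=8): matches 7 r row(s) → 7 output row(s).
- l row (uid=8): matches 7 r row(s) → 7 output row(s).
- l row (uid=6): matches 7 r row(s) → 7 output row(s).
- l row (uid=8): matches 7 r row(s) → 7 output row(s).
- l row (uid=NULL): no match → dropped.
Total: 35 rows.

35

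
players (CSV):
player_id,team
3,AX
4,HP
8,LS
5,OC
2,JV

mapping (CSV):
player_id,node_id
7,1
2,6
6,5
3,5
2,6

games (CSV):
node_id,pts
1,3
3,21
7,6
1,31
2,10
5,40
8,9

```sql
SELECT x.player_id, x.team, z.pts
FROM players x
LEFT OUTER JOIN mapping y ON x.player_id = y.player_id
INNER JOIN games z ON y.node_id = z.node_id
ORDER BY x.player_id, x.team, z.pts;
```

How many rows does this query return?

1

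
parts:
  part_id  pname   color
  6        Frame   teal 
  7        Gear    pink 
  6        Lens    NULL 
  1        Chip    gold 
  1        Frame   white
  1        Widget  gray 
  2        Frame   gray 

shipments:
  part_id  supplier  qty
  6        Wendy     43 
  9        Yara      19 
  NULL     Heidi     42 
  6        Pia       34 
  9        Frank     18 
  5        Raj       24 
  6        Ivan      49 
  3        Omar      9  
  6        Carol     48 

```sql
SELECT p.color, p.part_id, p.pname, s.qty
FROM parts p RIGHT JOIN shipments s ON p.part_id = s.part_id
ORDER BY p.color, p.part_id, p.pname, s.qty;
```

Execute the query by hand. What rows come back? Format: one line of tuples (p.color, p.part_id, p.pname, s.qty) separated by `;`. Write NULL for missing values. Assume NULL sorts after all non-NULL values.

RIGHT JOIN keeps every row from `shipments`; unmatched rows get NULL for `parts`'s columns.
Matching on p.part_id = s.part_id. A NULL in a compared column never satisfies the condition.
- p[0] part_id=6 → 4 match(es) in s → 4 row(s).
- p[1] part_id=7 → no match.
- p[2] part_id=6 → 4 match(es) in s → 4 row(s).
- p[3] part_id=1 → no match.
- p[4] part_id=1 → no match.
- p[5] part_id=1 → no match.
- p[6] part_id=2 → no match.
- plus 5 unmatched s row(s), each kept with NULL p columns.

(teal, 6, Frame, 34); (teal, 6, Frame, 43); (teal, 6, Frame, 48); (teal, 6, Frame, 49); (NULL, 6, Lens, 34); (NULL, 6, Lens, 43); (NULL, 6, Lens, 48); (NULL, 6, Lens, 49); (NULL, NULL, NULL, 9); (NULL, NULL, NULL, 18); (NULL, NULL, NULL, 19); (NULL, NULL, NULL, 24); (NULL, NULL, NULL, 42)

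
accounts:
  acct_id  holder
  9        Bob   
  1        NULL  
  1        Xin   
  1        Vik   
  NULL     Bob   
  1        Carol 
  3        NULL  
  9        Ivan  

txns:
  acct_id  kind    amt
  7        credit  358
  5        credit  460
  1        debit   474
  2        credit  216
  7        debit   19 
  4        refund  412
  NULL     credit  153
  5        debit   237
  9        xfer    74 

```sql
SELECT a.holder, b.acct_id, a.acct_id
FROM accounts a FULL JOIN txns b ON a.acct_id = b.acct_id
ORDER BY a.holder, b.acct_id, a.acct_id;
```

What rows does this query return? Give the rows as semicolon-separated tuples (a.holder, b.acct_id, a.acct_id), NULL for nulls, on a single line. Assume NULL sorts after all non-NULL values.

(Bob, 9, 9); (Bob, NULL, NULL); (Carol, 1, 1); (Ivan, 9, 9); (Vik, 1, 1); (Xin, 1, 1); (NULL, 1, 1); (NULL, 2, NULL); (NULL, 4, NULL); (NULL, 5, NULL); (NULL, 5, NULL); (NULL, 7, NULL); (NULL, 7, NULL); (NULL, NULL, 3); (NULL, NULL, NULL)

FULL OUTER JOIN keeps every row from both sides; unmatched rows get NULL for the other side's columns.
Matching on a.acct_id = b.acct_id. A NULL in a compared column never satisfies the condition.
Matched pairs: 6; unmatched a rows kept: 2; unmatched b rows kept: 7.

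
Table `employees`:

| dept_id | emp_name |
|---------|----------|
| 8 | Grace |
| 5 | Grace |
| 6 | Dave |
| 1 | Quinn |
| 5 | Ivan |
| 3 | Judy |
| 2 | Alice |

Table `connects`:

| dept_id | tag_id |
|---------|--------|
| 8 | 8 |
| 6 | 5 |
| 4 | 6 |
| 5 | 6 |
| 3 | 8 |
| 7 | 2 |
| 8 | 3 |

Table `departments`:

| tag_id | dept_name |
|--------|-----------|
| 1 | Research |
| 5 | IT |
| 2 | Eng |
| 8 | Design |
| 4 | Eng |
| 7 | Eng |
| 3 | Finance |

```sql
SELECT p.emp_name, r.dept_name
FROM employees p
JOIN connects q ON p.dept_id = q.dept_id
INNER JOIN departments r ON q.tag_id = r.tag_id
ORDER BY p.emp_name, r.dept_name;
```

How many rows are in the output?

4

Joins associate left-to-right: employees INNER JOIN connects on dept_id gives 6 intermediate row(s).
Then INNER JOIN `departments r` on tag_id: keep only rows whose q.tag_id appears in r.
Result: 4 row(s).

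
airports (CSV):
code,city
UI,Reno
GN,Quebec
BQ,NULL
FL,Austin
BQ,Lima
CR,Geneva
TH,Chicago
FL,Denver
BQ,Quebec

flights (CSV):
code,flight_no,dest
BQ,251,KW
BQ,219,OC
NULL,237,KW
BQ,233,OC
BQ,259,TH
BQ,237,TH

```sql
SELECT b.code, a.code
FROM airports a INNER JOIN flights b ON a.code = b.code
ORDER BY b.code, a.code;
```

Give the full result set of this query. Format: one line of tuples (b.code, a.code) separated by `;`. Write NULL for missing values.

(BQ, BQ); (BQ, BQ); (BQ, BQ); (BQ, BQ); (BQ, BQ); (BQ, BQ); (BQ, BQ); (BQ, BQ); (BQ, BQ); (BQ, BQ); (BQ, BQ); (BQ, BQ); (BQ, BQ); (BQ, BQ); (BQ, BQ)

INNER JOIN keeps only pairs where the ON condition holds.
Matching on a.code = b.code. A NULL in a compared column never satisfies the condition.
Matched pairs: 15.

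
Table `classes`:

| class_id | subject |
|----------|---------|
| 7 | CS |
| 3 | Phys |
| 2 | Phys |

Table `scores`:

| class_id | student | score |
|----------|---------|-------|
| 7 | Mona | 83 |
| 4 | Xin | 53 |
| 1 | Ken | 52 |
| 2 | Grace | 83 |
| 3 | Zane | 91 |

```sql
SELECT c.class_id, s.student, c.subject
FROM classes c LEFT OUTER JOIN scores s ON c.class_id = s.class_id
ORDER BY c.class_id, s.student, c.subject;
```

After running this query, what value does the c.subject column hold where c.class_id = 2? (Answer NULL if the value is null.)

LEFT JOIN keeps every row from `classes`; unmatched rows get NULL for `scores`'s columns.
Matching on c.class_id = s.class_id.
- c[0] class_id=7 → 1 match(es) in s → 1 row(s).
- c[1] class_id=3 → 1 match(es) in s → 1 row(s).
- c[2] class_id=2 → 1 match(es) in s → 1 row(s).

Phys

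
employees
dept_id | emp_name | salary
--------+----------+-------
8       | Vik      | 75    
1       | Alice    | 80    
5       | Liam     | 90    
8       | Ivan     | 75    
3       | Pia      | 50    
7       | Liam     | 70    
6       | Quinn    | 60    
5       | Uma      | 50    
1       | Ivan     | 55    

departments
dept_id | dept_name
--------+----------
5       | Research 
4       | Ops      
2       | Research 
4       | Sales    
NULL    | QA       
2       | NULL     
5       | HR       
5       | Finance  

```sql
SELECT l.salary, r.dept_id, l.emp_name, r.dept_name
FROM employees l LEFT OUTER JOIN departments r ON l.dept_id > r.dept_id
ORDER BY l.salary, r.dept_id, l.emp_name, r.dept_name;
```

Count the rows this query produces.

LEFT JOIN keeps every row from `employees`; unmatched rows get NULL for `departments`'s columns.
Matching on l.dept_id > r.dept_id. A NULL in a compared column never satisfies the condition.
Matched pairs: 38; unmatched l rows kept: 2.
Total: 38 matched + 2 padded = 40 rows.

40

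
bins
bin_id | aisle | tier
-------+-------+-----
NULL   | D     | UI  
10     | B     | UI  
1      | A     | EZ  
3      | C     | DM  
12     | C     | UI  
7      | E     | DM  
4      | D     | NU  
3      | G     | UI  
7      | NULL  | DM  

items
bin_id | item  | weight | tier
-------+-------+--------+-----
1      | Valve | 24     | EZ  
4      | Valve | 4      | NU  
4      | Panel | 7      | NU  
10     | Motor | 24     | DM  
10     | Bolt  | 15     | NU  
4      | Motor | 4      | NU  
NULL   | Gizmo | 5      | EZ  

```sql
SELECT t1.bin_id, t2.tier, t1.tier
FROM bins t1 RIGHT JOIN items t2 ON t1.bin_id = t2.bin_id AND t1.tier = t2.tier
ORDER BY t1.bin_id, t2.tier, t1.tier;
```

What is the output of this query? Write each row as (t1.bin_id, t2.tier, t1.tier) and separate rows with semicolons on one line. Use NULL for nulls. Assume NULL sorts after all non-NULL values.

RIGHT JOIN keeps every row from `items`; unmatched rows get NULL for `bins`'s columns.
Matching on t1.bin_id = t2.bin_id AND t1.tier = t2.tier. A NULL in a compared column never satisfies the condition.
Matched pairs: 4; unmatched t2 rows kept: 3.

(1, EZ, EZ); (4, NU, NU); (4, NU, NU); (4, NU, NU); (NULL, DM, NULL); (NULL, EZ, NULL); (NULL, NU, NULL)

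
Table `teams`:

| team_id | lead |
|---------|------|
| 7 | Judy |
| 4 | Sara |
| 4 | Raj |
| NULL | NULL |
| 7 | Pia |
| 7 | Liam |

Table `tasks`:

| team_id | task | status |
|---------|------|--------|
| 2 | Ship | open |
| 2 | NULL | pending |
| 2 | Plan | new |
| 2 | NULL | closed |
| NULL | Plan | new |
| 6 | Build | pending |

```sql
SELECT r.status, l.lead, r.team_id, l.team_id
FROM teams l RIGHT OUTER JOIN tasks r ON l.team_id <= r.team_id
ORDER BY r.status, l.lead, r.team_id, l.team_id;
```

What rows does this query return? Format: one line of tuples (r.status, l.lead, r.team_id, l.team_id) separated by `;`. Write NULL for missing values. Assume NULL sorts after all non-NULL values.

(closed, NULL, 2, NULL); (new, NULL, 2, NULL); (new, NULL, NULL, NULL); (open, NULL, 2, NULL); (pending, Raj, 6, 4); (pending, Sara, 6, 4); (pending, NULL, 2, NULL)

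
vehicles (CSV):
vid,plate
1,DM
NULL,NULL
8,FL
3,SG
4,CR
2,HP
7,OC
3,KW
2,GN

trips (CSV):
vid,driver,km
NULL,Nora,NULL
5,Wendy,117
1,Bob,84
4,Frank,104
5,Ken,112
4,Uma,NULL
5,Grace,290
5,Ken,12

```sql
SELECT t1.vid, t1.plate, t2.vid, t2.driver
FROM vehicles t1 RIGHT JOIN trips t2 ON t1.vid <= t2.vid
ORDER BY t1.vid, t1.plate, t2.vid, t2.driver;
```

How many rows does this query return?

RIGHT JOIN keeps every row from `trips`; unmatched rows get NULL for `vehicles`'s columns.
Matching on t1.vid <= t2.vid. A NULL in a compared column never satisfies the condition.
- t1 row (vid=1): matches 7 t2 row(s) → 7 output row(s).
- t1 row (vid=NULL): no match.
- t1 row (vid=8): no match.
- t1 row (vid=3): matches 6 t2 row(s) → 6 output row(s).
- t1 row (vid=4): matches 6 t2 row(s) → 6 output row(s).
- t1 row (vid=2): matches 6 t2 row(s) → 6 output row(s).
- t1 row (vid=7): no match.
- t1 row (vid=3): matches 6 t2 row(s) → 6 output row(s).
- t1 row (vid=2): matches 6 t2 row(s) → 6 output row(s).
- 1 row(s) from t2 found no t1 partner → padded with NULL.
Total: 37 matched + 1 padded = 38 rows.

38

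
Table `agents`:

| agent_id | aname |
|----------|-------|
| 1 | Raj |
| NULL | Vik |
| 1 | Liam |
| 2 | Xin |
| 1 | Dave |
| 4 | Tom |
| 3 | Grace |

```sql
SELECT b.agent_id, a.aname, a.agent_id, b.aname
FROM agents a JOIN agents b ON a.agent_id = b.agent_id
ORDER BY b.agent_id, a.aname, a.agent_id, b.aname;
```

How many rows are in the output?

INNER JOIN keeps only pairs where the ON condition holds.
Matching on a.agent_id = b.agent_id. A NULL in a compared column never satisfies the condition.
- a (agent_id=1) pairs with 3 row(s) of b.
- a (agent_id=NULL) has no partner → excluded.
- a (agent_id=1) pairs with 3 row(s) of b.
- a (agent_id=2) pairs with 1 row(s) of b.
- a (agent_id=1) pairs with 3 row(s) of b.
- a (agent_id=4) pairs with 1 row(s) of b.
- a (agent_id=3) pairs with 1 row(s) of b.
Total: 12 rows.

12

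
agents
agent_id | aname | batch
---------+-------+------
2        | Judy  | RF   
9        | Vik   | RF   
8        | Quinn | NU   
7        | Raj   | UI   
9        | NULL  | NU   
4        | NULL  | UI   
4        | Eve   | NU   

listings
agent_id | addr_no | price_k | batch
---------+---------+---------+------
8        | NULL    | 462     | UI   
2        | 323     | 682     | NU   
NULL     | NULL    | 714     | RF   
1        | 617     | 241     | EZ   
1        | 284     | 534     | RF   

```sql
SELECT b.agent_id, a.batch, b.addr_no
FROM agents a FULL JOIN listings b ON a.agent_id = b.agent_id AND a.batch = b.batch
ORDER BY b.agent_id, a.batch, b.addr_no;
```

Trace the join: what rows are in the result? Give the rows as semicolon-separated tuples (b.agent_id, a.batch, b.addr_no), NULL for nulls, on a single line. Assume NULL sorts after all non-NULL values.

(1, NULL, 284); (1, NULL, 617); (2, NULL, 323); (8, NULL, NULL); (NULL, NU, NULL); (NULL, NU, NULL); (NULL, NU, NULL); (NULL, RF, NULL); (NULL, RF, NULL); (NULL, UI, NULL); (NULL, UI, NULL); (NULL, NULL, NULL)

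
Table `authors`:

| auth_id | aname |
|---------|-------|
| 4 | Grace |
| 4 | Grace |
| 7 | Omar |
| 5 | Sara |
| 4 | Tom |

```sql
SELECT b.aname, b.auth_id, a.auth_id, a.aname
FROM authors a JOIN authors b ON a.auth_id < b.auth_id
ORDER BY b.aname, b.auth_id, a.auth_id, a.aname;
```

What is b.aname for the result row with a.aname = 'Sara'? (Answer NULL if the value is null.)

INNER JOIN keeps only pairs where the ON condition holds.
Matching on a.auth_id < b.auth_id.
Matched pairs: 7.

Omar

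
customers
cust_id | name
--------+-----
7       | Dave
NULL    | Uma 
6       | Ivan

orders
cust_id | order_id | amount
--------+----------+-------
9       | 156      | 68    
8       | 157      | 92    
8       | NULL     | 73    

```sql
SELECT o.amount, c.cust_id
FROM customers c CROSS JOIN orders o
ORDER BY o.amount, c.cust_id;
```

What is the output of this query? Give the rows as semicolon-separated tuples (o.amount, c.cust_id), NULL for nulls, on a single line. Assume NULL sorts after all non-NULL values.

(68, 6); (68, 7); (68, NULL); (73, 6); (73, 7); (73, NULL); (92, 6); (92, 7); (92, NULL)

CROSS JOIN pairs every row of `customers` with every row of `orders`: 3 × 3 = 9 rows.
After projecting and ordering:
o.amount | c.cust_id
68 | 6
68 | 7
68 | NULL
73 | 6
73 | 7
73 | NULL
92 | 6
92 | 7
92 | NULL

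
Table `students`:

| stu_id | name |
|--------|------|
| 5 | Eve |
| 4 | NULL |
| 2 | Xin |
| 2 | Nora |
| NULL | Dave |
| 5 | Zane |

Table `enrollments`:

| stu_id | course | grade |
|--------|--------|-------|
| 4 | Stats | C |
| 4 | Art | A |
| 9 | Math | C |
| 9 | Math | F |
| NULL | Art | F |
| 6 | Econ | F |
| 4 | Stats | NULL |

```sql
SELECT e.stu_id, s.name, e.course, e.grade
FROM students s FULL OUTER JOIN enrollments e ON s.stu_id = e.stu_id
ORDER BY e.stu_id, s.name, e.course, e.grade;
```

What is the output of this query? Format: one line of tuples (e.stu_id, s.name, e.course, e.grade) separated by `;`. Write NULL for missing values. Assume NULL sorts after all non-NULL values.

(4, NULL, Art, A); (4, NULL, Stats, C); (4, NULL, Stats, NULL); (6, NULL, Econ, F); (9, NULL, Math, C); (9, NULL, Math, F); (NULL, Dave, NULL, NULL); (NULL, Eve, NULL, NULL); (NULL, Nora, NULL, NULL); (NULL, Xin, NULL, NULL); (NULL, Zane, NULL, NULL); (NULL, NULL, Art, F)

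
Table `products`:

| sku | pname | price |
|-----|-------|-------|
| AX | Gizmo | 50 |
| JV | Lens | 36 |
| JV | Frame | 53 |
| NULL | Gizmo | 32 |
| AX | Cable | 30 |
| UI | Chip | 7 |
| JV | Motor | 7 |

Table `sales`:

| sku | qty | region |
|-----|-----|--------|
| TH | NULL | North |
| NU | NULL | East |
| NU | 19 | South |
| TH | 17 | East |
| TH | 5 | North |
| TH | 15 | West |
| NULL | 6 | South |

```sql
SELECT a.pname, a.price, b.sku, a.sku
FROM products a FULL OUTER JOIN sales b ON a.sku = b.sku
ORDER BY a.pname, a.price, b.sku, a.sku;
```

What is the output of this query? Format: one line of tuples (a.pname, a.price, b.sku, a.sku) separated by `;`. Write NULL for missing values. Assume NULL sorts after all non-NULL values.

(Cable, 30, NULL, AX); (Chip, 7, NULL, UI); (Frame, 53, NULL, JV); (Gizmo, 32, NULL, NULL); (Gizmo, 50, NULL, AX); (Lens, 36, NULL, JV); (Motor, 7, NULL, JV); (NULL, NULL, NU, NULL); (NULL, NULL, NU, NULL); (NULL, NULL, TH, NULL); (NULL, NULL, TH, NULL); (NULL, NULL, TH, NULL); (NULL, NULL, TH, NULL); (NULL, NULL, NULL, NULL)

FULL OUTER JOIN keeps every row from both sides; unmatched rows get NULL for the other side's columns.
Matching on a.sku = b.sku. A NULL in a compared column never satisfies the condition.
Matched pairs: 0; unmatched a rows kept: 7; unmatched b rows kept: 7.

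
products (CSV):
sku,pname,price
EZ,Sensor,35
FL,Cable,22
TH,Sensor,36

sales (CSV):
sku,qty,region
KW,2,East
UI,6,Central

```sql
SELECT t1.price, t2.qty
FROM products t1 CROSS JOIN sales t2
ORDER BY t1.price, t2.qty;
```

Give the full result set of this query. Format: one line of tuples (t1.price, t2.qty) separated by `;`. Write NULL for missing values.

CROSS JOIN pairs every row of `products` with every row of `sales`: 3 × 2 = 6 rows.
After projecting and ordering:
t1.price | t2.qty
22 | 2
22 | 6
35 | 2
35 | 6
36 | 2
36 | 6

(22, 2); (22, 6); (35, 2); (35, 6); (36, 2); (36, 6)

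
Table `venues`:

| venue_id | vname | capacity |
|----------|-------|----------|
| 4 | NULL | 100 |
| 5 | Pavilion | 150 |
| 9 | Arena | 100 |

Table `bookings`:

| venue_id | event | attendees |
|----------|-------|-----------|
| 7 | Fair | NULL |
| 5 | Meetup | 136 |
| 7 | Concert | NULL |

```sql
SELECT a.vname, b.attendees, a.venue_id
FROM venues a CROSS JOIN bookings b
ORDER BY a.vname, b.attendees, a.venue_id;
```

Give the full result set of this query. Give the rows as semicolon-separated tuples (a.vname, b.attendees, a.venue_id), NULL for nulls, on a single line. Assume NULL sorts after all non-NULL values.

CROSS JOIN pairs every row of `venues` with every row of `bookings`: 3 × 3 = 9 rows.
After projecting and ordering:
a.vname | b.attendees | a.venue_id
Arena | 136 | 9
Arena | NULL | 9
Arena | NULL | 9
Pavilion | 136 | 5
Pavilion | NULL | 5
Pavilion | NULL | 5
NULL | 136 | 4
NULL | NULL | 4
NULL | NULL | 4

(Arena, 136, 9); (Arena, NULL, 9); (Arena, NULL, 9); (Pavilion, 136, 5); (Pavilion, NULL, 5); (Pavilion, NULL, 5); (NULL, 136, 4); (NULL, NULL, 4); (NULL, NULL, 4)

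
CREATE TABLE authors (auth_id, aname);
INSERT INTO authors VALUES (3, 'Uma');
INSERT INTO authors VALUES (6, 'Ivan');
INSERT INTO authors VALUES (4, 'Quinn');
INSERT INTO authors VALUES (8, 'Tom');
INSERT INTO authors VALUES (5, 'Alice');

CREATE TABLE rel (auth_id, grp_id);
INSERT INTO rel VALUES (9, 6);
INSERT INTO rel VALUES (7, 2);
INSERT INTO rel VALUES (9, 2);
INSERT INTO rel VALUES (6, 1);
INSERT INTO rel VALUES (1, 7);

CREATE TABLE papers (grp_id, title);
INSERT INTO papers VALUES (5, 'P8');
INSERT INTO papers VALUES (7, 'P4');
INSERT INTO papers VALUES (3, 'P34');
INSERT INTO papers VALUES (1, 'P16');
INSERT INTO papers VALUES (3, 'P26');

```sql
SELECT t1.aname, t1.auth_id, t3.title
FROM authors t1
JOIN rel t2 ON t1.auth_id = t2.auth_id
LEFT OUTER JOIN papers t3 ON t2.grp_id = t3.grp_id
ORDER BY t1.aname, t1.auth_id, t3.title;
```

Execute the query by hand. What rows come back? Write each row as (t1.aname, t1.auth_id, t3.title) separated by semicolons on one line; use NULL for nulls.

Joins associate left-to-right: authors INNER JOIN rel on auth_id gives 1 intermediate row(s).
Then LEFT JOIN `papers t3` on grp_id: each of those 1 rows is kept; rows whose t2.grp_id has no match in t3 get NULL for t3's columns.

(Ivan, 6, P16)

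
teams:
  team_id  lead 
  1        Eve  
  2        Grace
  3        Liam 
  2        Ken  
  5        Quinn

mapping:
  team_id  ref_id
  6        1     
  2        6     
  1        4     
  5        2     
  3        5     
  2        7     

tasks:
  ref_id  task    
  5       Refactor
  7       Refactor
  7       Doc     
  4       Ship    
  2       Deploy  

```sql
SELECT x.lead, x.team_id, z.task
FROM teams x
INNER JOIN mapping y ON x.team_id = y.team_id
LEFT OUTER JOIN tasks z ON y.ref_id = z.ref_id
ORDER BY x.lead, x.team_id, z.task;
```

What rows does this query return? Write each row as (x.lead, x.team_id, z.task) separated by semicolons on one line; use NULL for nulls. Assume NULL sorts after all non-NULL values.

Joins associate left-to-right: teams INNER JOIN mapping on team_id gives 7 intermediate row(s).
Then LEFT JOIN `tasks z` on ref_id: each of those 7 rows is kept; rows whose y.ref_id has no match in z get NULL for z's columns.

(Eve, 1, Ship); (Grace, 2, Doc); (Grace, 2, Refactor); (Grace, 2, NULL); (Ken, 2, Doc); (Ken, 2, Refactor); (Ken, 2, NULL); (Liam, 3, Refactor); (Quinn, 5, Deploy)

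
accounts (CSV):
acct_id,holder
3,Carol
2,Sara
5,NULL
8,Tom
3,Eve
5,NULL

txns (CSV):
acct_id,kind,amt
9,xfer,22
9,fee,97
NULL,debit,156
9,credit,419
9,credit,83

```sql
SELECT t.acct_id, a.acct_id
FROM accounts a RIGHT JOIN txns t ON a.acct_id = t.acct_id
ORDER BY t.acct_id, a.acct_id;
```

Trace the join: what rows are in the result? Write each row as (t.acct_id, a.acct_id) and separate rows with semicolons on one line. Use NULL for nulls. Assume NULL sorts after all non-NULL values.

RIGHT JOIN keeps every row from `txns`; unmatched rows get NULL for `accounts`'s columns.
Matching on a.acct_id = t.acct_id. A NULL in a compared column never satisfies the condition.
Matched pairs: 0; unmatched t rows kept: 5.

(9, NULL); (9, NULL); (9, NULL); (9, NULL); (NULL, NULL)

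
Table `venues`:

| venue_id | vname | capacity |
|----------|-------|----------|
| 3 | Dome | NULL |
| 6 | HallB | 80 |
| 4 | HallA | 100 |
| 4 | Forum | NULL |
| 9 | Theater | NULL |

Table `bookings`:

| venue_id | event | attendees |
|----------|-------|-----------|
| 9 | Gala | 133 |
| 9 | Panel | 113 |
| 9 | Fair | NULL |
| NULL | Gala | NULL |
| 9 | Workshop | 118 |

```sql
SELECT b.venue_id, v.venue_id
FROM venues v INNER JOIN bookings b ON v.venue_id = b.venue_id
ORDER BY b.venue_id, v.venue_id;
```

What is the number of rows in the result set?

4

INNER JOIN keeps only pairs where the ON condition holds.
Matching on v.venue_id = b.venue_id. A NULL in a compared column never satisfies the condition.
Matched pairs: 4.
Total: 4 rows.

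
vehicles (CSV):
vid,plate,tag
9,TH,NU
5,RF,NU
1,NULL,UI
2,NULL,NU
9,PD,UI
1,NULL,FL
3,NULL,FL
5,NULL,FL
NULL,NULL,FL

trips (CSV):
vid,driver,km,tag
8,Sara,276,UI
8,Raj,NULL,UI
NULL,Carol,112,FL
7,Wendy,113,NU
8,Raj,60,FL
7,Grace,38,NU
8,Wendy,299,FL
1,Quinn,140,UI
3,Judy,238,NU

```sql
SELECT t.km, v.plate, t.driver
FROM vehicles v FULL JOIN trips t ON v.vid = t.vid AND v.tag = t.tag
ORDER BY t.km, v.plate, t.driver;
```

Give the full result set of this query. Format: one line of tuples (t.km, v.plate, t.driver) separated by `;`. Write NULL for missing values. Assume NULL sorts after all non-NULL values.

(38, NULL, Grace); (60, NULL, Raj); (112, NULL, Carol); (113, NULL, Wendy); (140, NULL, Quinn); (238, NULL, Judy); (276, NULL, Sara); (299, NULL, Wendy); (NULL, PD, NULL); (NULL, RF, NULL); (NULL, TH, NULL); (NULL, NULL, Raj); (NULL, NULL, NULL); (NULL, NULL, NULL); (NULL, NULL, NULL); (NULL, NULL, NULL); (NULL, NULL, NULL)

FULL OUTER JOIN keeps every row from both sides; unmatched rows get NULL for the other side's columns.
Matching on v.vid = t.vid AND v.tag = t.tag. A NULL in a compared column never satisfies the condition.
- v (vid=9, tag=NU) has no partner → padded with NULL.
- v (vid=5, tag=NU) has no partner → padded with NULL.
- v (vid=1, tag=UI) pairs with 1 row(s) of t.
- v (vid=2, tag=NU) has no partner → padded with NULL.
- v (vid=9, tag=UI) has no partner → padded with NULL.
- v (vid=1, tag=FL) has no partner → padded with NULL.
- v (vid=3, tag=FL) has no partner → padded with NULL.
- v (vid=5, tag=FL) has no partner → padded with NULL.
- v (vid=NULL, tag=FL) has no partner → padded with NULL.
- plus 8 unmatched t row(s), each kept with NULL v columns.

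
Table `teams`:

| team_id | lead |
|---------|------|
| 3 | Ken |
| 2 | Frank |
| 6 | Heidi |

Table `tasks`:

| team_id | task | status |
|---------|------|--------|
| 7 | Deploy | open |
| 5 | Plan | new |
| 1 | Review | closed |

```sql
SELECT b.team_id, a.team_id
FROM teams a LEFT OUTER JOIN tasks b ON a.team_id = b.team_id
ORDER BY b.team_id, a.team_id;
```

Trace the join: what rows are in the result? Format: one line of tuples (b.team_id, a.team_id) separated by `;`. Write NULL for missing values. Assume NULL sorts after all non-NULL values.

LEFT JOIN keeps every row from `teams`; unmatched rows get NULL for `tasks`'s columns.
Matching on a.team_id = b.team_id.
Matched pairs: 0; unmatched a rows kept: 3.

(NULL, 2); (NULL, 3); (NULL, 6)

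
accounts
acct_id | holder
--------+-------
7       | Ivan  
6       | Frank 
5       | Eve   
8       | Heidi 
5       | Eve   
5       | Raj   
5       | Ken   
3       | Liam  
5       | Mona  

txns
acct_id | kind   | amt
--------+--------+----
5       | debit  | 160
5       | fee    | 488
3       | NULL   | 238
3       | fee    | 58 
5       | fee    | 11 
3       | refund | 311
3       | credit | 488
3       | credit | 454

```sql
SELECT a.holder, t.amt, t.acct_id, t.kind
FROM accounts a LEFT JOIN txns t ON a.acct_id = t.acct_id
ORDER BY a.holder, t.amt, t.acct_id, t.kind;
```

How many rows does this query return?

23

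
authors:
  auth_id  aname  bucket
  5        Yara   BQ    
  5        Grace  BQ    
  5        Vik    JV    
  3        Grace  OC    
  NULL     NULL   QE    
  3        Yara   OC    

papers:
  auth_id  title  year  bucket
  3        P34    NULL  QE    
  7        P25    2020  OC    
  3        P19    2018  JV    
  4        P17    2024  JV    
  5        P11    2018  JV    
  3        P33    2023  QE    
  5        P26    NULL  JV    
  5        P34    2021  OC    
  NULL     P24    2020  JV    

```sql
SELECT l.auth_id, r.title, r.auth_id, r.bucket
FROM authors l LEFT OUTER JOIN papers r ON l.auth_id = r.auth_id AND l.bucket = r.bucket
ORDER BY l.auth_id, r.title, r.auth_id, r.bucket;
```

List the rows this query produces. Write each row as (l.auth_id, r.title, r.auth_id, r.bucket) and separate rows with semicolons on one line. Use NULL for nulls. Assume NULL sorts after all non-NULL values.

(3, NULL, NULL, NULL); (3, NULL, NULL, NULL); (5, P11, 5, JV); (5, P26, 5, JV); (5, NULL, NULL, NULL); (5, NULL, NULL, NULL); (NULL, NULL, NULL, NULL)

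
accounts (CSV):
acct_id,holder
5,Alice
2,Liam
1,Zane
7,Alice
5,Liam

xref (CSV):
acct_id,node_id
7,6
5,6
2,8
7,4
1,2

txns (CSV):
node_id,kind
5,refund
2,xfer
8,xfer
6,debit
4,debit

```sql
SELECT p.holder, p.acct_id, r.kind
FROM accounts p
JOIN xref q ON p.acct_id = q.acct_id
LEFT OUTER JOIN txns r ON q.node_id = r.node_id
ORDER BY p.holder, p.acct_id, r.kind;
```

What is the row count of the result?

6

Evaluate left to right. First `accounts p INNER JOIN xref q` on acct_id: 6 row(s).
Then LEFT JOIN `txns r` on node_id: each of those 6 rows is kept; rows whose q.node_id has no match in r get NULL for r's columns.
Result: 6 row(s).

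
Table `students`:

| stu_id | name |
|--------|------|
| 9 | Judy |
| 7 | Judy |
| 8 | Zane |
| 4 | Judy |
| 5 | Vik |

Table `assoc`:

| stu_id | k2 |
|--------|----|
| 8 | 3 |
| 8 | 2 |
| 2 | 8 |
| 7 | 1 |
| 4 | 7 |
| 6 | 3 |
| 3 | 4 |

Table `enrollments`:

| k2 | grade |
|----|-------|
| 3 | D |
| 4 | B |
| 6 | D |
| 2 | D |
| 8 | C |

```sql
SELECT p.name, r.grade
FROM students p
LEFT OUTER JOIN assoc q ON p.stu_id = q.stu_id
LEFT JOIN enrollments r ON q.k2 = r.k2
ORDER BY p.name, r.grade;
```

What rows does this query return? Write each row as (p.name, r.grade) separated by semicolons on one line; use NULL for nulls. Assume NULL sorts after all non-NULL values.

Step 1 — p LEFT JOIN q on stu_id → 6 row(s).
Then LEFT JOIN `enrollments r` on k2: each of those 6 rows is kept; rows whose q.k2 has no match in r get NULL for r's columns.

(Judy, NULL); (Judy, NULL); (Judy, NULL); (Vik, NULL); (Zane, D); (Zane, D)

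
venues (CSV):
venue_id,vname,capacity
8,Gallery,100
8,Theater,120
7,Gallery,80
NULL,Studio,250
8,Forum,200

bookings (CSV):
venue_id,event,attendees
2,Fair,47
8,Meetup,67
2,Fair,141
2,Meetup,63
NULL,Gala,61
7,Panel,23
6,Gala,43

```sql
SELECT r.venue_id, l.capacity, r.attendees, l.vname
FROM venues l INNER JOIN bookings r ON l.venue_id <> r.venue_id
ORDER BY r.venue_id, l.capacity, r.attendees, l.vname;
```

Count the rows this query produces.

INNER JOIN keeps only pairs where the ON condition holds.
Matching on l.venue_id <> r.venue_id. A NULL in a compared column never satisfies the condition.
- l (venue_id=8) pairs with 5 row(s) of r.
- l (venue_id=8) pairs with 5 row(s) of r.
- l (venue_id=7) pairs with 5 row(s) of r.
- l (venue_id=NULL) has no partner → excluded.
- l (venue_id=8) pairs with 5 row(s) of r.
Total: 20 rows.

20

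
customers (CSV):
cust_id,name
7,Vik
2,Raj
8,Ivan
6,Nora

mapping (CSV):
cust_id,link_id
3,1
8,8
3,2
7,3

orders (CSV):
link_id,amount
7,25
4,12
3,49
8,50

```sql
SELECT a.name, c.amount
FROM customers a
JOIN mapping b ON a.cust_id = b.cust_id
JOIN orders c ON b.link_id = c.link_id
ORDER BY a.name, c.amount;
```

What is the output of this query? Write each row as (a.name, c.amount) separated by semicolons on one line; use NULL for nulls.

Evaluate left to right. First `customers a INNER JOIN mapping b` on cust_id: 2 row(s).
Then INNER JOIN `orders c` on link_id: keep only rows whose b.link_id appears in c.

(Ivan, 50); (Vik, 49)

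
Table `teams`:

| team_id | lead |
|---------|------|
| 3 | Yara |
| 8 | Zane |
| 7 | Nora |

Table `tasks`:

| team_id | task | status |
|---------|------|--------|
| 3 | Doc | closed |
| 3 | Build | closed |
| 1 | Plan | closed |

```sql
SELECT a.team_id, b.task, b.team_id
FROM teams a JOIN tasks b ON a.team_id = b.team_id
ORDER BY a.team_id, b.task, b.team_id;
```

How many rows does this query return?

INNER JOIN keeps only pairs where the ON condition holds.
Matching on a.team_id = b.team_id.
- team_id=3: 2 matching b row(s), so 2 row(s) emitted.
- team_id=8: no matching b row, dropped.
- team_id=7: no matching b row, dropped.
Total: 2 rows.

2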